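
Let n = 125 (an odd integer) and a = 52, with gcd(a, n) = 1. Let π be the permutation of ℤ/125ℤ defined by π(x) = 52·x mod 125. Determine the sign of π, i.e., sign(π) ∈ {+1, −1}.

Start at x=21: 21 → 92 → 34 → 18 → 61 → 47 → 69 → … (one orbit).
Cycle lengths of π_52 on ℤ/125ℤ: [100, 20, 4, 1]; 4 cycles in total.
125 − 4 = 121 transpositions; sign(π) = (−1)^121 = -1.
Zolotarev: (52|125) = -1, matching the cycle-count sign.

-1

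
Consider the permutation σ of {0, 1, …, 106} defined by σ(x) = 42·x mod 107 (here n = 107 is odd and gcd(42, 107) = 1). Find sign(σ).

Orbit of 34 under x↦42x: [34, 37, 56, 105, 23, 3, 19]… (length divides ord_107(42)).
Decompose π into cycles: lengths [53, 53, 1] (3 cycles, including the fixed point 0).
With 3 cycles on 107 points, sign = (−1)^{107−3} = +1.

+1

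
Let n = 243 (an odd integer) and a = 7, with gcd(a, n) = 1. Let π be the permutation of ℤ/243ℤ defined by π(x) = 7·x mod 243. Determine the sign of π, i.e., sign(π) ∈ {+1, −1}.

+1

Trace 217: π^k(217) = [217, 61, 184, 73, 25, 175, 10] for k=0..6.
11 cycles of lengths [81, 81, 27, 27, 9, 9, 3, 3, 1, 1, 1].
Σ(ℓ_i−1) = 243−11 = 232; sign = (−1)^232 = +1.
Via Zolotarev, sign(π_{7}) = (7|243) = +1.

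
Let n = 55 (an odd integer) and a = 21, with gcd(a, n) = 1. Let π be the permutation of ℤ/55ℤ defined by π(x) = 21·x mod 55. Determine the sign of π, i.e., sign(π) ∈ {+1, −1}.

-1

Orbit of 21 under x↦21x: [21, 1]… (length divides ord_55(21)).
Cycle lengths of π_21 on ℤ/55ℤ: [2, 2, 2, 2, 2, 2, 2, 2, 2, 2, 2, 2, 2, 2, 2, 2, 2, 2, 2, 2, 2, 2, 2, 2, 2, 1, 1, 1, 1, 1]; 30 cycles in total.
Σ(ℓ_i−1) = 55−30 = 25; sign = (−1)^25 = -1.
The Jacobi symbol (21|55) = -1 (Zolotarev) agrees.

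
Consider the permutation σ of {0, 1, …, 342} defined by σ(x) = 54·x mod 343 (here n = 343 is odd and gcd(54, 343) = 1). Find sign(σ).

-1

Orbit of 325 under x↦54x: [325, 57, 334, 200, 167, 100, 255]… (length divides ord_343(54)).
Cycle lengths of π_54 on ℤ/343ℤ: [294, 42, 6, 1]; 4 cycles in total.
4 cycles on 343: each ℓ→(−1)^(ℓ−1), product (−1)^339 = -1.
(54|343)_J = -1 (Zolotarev's lemma cross-check).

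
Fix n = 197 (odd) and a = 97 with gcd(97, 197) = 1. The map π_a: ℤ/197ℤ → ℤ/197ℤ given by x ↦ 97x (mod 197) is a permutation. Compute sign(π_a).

+1

Trace 10: π^k(10) = [10, 182, 121, 114, 26, 158, 157] for k=0..6.
Decompose π into cycles: lengths [98, 98, 1] (3 cycles, including the fixed point 0).
197 − 3 = 194 transpositions; sign(π) = (−1)^194 = +1.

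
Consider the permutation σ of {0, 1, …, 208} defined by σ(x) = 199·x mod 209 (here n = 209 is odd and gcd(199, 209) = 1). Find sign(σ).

Trace 144: π^k(144) = [144, 23, 188, 1, 199, 100, 45] for k=0..6.
π_199 has 33 disjoint cycles with lengths [9, 9, 9, 9, 9, 9, 9, 9, 9, 9, 9, 9, 9, 9, 9, 9, 9, 9, 9, 9, 9, 9, 1, 1, 1, 1, 1, 1, 1, 1, 1, 1, 1] on {0,…,208}.
Σ(ℓ_i−1) = 209−33 = 176; sign = (−1)^176 = +1.
Check: (199/209) = +1 by Zolotarev.

+1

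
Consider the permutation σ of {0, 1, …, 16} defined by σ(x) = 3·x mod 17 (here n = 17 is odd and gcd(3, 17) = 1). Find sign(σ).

-1

Start at x=10: 10 → 13 → 5 → 15 → 11 → 16 → 14 → … (one orbit).
Cycle type of π: 16 + 1; total 2 cycles.
17 − 2 = 15 transpositions; sign(π) = (−1)^15 = -1.
Check: (3/17) = -1 by Zolotarev.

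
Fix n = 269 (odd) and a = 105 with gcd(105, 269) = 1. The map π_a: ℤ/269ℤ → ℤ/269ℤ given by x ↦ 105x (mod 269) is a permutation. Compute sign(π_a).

Trace 121: π^k(121) = [121, 62, 54, 21, 53, 185, 57] for k=0..6.
Cycle lengths of π_105 on ℤ/269ℤ: [67, 67, 67, 67, 1]; 5 cycles in total.
With 5 cycles on 269 points, sign = (−1)^{269−5} = +1.

+1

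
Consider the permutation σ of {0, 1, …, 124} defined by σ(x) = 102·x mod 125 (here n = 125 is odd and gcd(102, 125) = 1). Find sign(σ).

Trace 97: π^k(97) = [97, 19, 63, 51, 77, 104, 108] for k=0..6.
π_102 has 4 disjoint cycles with lengths [100, 20, 4, 1] on {0,…,124}.
Σ(ℓ_i−1) = 125−4 = 121; sign = (−1)^121 = -1.

-1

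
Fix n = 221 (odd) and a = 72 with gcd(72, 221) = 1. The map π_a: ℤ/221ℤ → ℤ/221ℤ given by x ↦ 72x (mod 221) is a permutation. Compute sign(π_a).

-1

Orbit of 89 under x↦72x: [89, 220, 149, 120, 21, 186, 132]… (length divides ord_221(72)).
π_72 has 22 disjoint cycles with lengths [12, 12, 12, 12, 12, 12, 12, 12, 12, 12, 12, 12, 12, 12, 12, 12, 12, 4, 4, 4, 4, 1] on {0,…,220}.
sign(π) = (−1)^{n − #cycles} = (−1)^{221−22} = (−1)^199 = -1.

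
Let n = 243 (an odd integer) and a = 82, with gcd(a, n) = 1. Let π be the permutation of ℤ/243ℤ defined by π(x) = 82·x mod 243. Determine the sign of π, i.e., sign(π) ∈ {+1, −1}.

Orbit of 163 under x↦82x: [163, 1, 82]… (length divides ord_243(82)).
135 cycles of lengths [3, 3, 3, 3, 3, 3, 3, 3, 3, 3, 3, 3, 3, 3, 3, 3, 3, 3, 3, 3, 3, 3, 3, 3, 3, 3, 3, 3, 3, 3, 3, 3, 3, 3, 3, 3, 3, 3, 3, 3, 3, 3, 3, 3, 3, 3, 3, 3, 3, 3, 3, 3, 3, 3, 1, 1, 1, 1, 1, 1, 1, 1, 1, 1, 1, 1, 1, 1, 1, 1, 1, 1, 1, 1, 1, 1, 1, 1, 1, 1, 1, 1, 1, 1, 1, 1, 1, 1, 1, 1, 1, 1, 1, 1, 1, 1, 1, 1, 1, 1, 1, 1, 1, 1, 1, 1, 1, 1, 1, 1, 1, 1, 1, 1, 1, 1, 1, 1, 1, 1, 1, 1, 1, 1, 1, 1, 1, 1, 1, 1, 1, 1, 1, 1, 1].
With 135 cycles on 243 points, sign = (−1)^{243−135} = +1.

+1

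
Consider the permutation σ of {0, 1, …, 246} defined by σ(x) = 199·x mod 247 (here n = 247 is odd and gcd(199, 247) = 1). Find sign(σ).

Start at x=61: 61 → 36 → 1 → 199 → 81 → 64 → 139 → … (one orbit).
Decompose π into cycles: lengths [18, 18, 18, 18, 18, 18, 18, 18, 18, 18, 18, 18, 9, 9, 6, 6, 1] (17 cycles, including the fixed point 0).
Σ(ℓ_i−1) = 247−17 = 230; sign = (−1)^230 = +1.
The Jacobi symbol (199|247) = +1 (Zolotarev) agrees.

+1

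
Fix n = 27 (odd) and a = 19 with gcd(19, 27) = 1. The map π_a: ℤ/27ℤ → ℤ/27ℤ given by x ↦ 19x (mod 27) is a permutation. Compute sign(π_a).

Orbit of 1 under x↦19x: [1, 19, 10]… (length divides ord_27(19)).
Cycle type of π: 3×6 + 1×9; total 15 cycles.
15 cycles on 27: each ℓ→(−1)^(ℓ−1), product (−1)^12 = +1.
Zolotarev: (19|27) = +1, matching the cycle-count sign.

+1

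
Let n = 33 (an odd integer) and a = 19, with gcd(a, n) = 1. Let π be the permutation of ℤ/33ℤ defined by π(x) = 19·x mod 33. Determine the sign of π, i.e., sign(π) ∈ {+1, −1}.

Start at x=25: 25 → 13 → 16 → 7 → 1 → 19 → 31 → … (one orbit).
Cycle lengths of π_19 on ℤ/33ℤ: [10, 10, 10, 1, 1, 1]; 6 cycles in total.
Σ(ℓ_i−1) = 33−6 = 27; sign = (−1)^27 = -1.
Zolotarev: (19|33) = -1, matching the cycle-count sign.

-1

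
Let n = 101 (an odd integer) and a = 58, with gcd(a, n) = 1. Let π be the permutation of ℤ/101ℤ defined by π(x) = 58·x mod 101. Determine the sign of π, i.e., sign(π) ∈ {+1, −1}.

+1

Trace 24: π^k(24) = [24, 79, 37, 25, 36, 68, 5] for k=0..6.
Cycle lengths of π_58 on ℤ/101ℤ: [25, 25, 25, 25, 1]; 5 cycles in total.
5 cycles on 101: each ℓ→(−1)^(ℓ−1), product (−1)^96 = +1.
(58|101)_J = +1 (Zolotarev's lemma cross-check).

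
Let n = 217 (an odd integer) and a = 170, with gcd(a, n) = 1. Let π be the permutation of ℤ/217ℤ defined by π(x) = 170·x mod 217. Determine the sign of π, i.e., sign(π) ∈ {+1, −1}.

Trace 85: π^k(85) = [85, 128, 60, 1, 170, 39, 120] for k=0..6.
Cycle lengths of π_170 on ℤ/217ℤ: [30, 30, 30, 30, 30, 30, 10, 10, 10, 3, 3, 1]; 12 cycles in total.
Σ(ℓ_i−1) = 217−12 = 205; sign = (−1)^205 = -1.

-1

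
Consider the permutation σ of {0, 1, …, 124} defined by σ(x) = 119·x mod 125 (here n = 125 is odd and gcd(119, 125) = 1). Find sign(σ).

+1

Trace 99: π^k(99) = [99, 31, 64, 116, 54, 51, 69] for k=0..6.
Decompose π into cycles: lengths [50, 50, 10, 10, 2, 2, 1] (7 cycles, including the fixed point 0).
7 cycles on 125: each ℓ→(−1)^(ℓ−1), product (−1)^118 = +1.
(119|125)_J = +1 (Zolotarev's lemma cross-check).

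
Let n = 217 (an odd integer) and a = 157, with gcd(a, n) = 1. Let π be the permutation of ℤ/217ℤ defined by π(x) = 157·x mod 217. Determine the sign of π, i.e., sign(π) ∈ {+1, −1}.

Orbit of 190 under x↦157x: [190, 101, 16, 125, 95, 159, 8]… (length divides ord_217(157)).
14 cycles of lengths [30, 30, 30, 30, 30, 30, 6, 5, 5, 5, 5, 5, 5, 1].
Σ(ℓ_i−1) = 217−14 = 203; sign = (−1)^203 = -1.
Via Zolotarev, sign(π_{157}) = (157|217) = -1.

-1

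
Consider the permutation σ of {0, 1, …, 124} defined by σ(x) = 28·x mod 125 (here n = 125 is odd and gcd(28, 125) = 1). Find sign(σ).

-1

Orbit of 29 under x↦28x: [29, 62, 111, 108, 24, 47, 66]… (length divides ord_125(28)).
Decompose π into cycles: lengths [100, 20, 4, 1] (4 cycles, including the fixed point 0).
sign(π) = (−1)^{n − #cycles} = (−1)^{125−4} = (−1)^121 = -1.
Via Zolotarev, sign(π_{28}) = (28|125) = -1.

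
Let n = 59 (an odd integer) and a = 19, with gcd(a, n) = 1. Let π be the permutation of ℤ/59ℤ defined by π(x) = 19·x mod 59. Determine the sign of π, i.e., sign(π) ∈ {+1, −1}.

+1

Trace 16: π^k(16) = [16, 9, 53, 4, 17, 28, 1] for k=0..6.
Cycle type of π: 29×2 + 1; total 3 cycles.
sign(π) = (−1)^{n − #cycles} = (−1)^{59−3} = (−1)^56 = +1.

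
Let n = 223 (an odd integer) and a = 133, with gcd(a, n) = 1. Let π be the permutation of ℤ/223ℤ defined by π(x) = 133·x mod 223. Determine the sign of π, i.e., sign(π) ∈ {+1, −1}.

Start at x=83: 83 → 112 → 178 → 36 → 105 → 139 → 201 → … (one orbit).
3 cycles of lengths [111, 111, 1].
With 3 cycles on 223 points, sign = (−1)^{223−3} = +1.
(133|223)_J = +1 (Zolotarev's lemma cross-check).

+1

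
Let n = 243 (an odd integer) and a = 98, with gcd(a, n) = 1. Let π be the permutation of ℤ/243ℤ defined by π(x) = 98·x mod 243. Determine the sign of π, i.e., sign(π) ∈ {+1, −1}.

-1

Trace 19: π^k(19) = [19, 161, 226, 35, 28, 71, 154] for k=0..6.
14 cycles of lengths [54, 54, 54, 18, 18, 18, 6, 6, 6, 2, 2, 2, 2, 1].
n − c = 243 − 14 = 229; sign = (−1)^229 = -1.
Check: (98/243) = -1 by Zolotarev.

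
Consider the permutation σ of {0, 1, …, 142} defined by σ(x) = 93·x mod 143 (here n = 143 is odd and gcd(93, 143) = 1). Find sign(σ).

-1

Start at x=58: 58 → 103 → 141 → 100 → 5 → 36 → 59 → … (one orbit).
Cycle lengths of π_93 on ℤ/143ℤ: [60, 60, 12, 5, 5, 1]; 6 cycles in total.
Σ(ℓ_i−1) = 143−6 = 137; sign = (−1)^137 = -1.
Zolotarev: (93|143) = -1, matching the cycle-count sign.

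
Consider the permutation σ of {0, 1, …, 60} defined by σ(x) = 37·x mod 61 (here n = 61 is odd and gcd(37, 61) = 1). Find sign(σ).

-1

Orbit of 50 under x↦37x: [50, 20, 8, 52, 33, 1, 37]… (length divides ord_61(37)).
Cycle type of π: 20×3 + 1; total 4 cycles.
Σ(ℓ_i−1) = 61−4 = 57; sign = (−1)^57 = -1.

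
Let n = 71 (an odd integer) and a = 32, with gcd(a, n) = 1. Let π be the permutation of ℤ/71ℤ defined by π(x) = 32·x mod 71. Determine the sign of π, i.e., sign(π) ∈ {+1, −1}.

Start at x=30: 30 → 37 → 48 → 45 → 20 → 1 → 32 → 30 (one orbit).
Cycle lengths of π_32 on ℤ/71ℤ: [7, 7, 7, 7, 7, 7, 7, 7, 7, 7, 1]; 11 cycles in total.
n − c = 71 − 11 = 60; sign = (−1)^60 = +1.
Zolotarev: (32|71) = +1, matching the cycle-count sign.

+1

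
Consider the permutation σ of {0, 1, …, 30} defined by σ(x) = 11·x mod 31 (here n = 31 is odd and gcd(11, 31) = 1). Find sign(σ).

-1

Start at x=23: 23 → 5 → 24 → 16 → 21 → 14 → 30 → … (one orbit).
2 cycles of lengths [30, 1].
Σ(ℓ_i−1) = 31−2 = 29; sign = (−1)^29 = -1.
(11|31)_J = -1 (Zolotarev's lemma cross-check).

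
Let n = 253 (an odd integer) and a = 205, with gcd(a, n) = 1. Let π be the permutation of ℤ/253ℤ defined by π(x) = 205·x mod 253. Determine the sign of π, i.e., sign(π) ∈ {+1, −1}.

+1

Orbit of 124 under x↦205x: [124, 120, 59, 204, 75, 195, 1]… (length divides ord_253(205)).
Cycle lengths of π_205 on ℤ/253ℤ: [110, 110, 22, 10, 1]; 5 cycles in total.
5 cycles on 253: each ℓ→(−1)^(ℓ−1), product (−1)^248 = +1.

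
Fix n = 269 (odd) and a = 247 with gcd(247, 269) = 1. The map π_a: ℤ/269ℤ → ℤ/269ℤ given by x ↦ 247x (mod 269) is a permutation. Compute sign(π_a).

Start at x=84: 84 → 35 → 37 → 262 → 154 → 109 → 23 → … (one orbit).
Cycle lengths of π_247 on ℤ/269ℤ: [268, 1]; 2 cycles in total.
n − c = 269 − 2 = 267; sign = (−1)^267 = -1.

-1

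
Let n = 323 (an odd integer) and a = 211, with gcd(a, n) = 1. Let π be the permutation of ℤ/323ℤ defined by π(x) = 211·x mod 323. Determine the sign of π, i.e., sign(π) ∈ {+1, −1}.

+1

Trace 310: π^k(310) = [310, 164, 43, 29, 305, 78, 308] for k=0..6.
Cycle type of π: 144×2 + 18 + 16 + 1; total 5 cycles.
323 − 5 = 318 transpositions; sign(π) = (−1)^318 = +1.
The Jacobi symbol (211|323) = +1 (Zolotarev) agrees.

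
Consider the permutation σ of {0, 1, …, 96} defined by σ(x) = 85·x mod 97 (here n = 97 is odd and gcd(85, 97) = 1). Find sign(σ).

+1

Start at x=27: 27 → 64 → 8 → 1 → 85 → 47 → 18 → … (one orbit).
7 cycles of lengths [16, 16, 16, 16, 16, 16, 1].
7 cycles on 97: each ℓ→(−1)^(ℓ−1), product (−1)^90 = +1.
Check: (85/97) = +1 by Zolotarev.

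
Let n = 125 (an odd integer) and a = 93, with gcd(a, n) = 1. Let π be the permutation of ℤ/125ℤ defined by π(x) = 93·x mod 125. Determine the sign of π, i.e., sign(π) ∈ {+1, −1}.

-1

Orbit of 57 under x↦93x: [57, 51, 118, 99, 82, 1, 93]… (length divides ord_125(93)).
π_93 has 12 disjoint cycles with lengths [20, 20, 20, 20, 20, 4, 4, 4, 4, 4, 4, 1] on {0,…,124}.
Σ(ℓ_i−1) = 125−12 = 113; sign = (−1)^113 = -1.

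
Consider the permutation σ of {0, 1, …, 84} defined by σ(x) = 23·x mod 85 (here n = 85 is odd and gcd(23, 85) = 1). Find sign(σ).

Start at x=12: 12 → 21 → 58 → 59 → 82 → 16 → 28 → … (one orbit).
Cycle lengths of π_23 on ℤ/85ℤ: [16, 16, 16, 16, 16, 4, 1]; 7 cycles in total.
7 cycles on 85: each ℓ→(−1)^(ℓ−1), product (−1)^78 = +1.
The Jacobi symbol (23|85) = +1 (Zolotarev) agrees.

+1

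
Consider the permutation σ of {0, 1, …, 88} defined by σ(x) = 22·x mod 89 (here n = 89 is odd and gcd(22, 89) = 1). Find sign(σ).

+1

Start at x=64: 64 → 73 → 4 → 88 → 67 → 50 → 32 → … (one orbit).
The orbit structure of x ↦ 22x mod 89: 5 orbits of sizes [22, 22, 22, 22, 1].
n − c = 89 − 5 = 84; sign = (−1)^84 = +1.
The Jacobi symbol (22|89) = +1 (Zolotarev) agrees.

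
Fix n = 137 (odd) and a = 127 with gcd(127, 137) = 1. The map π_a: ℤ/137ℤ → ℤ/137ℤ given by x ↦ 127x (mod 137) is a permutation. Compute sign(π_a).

-1

Start at x=37: 37 → 41 → 1 → 127 → 100 → 96 → 136 → … (one orbit).
The orbit structure of x ↦ 127x mod 137: 18 orbits of sizes [8, 8, 8, 8, 8, 8, 8, 8, 8, 8, 8, 8, 8, 8, 8, 8, 8, 1].
Σ(ℓ_i−1) = 137−18 = 119; sign = (−1)^119 = -1.
Check: (127/137) = -1 by Zolotarev.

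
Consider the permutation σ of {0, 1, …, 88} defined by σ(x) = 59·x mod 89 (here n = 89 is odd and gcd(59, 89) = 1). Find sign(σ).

-1

Trace 66: π^k(66) = [66, 67, 37, 47, 14, 25, 51] for k=0..6.
The orbit structure of x ↦ 59x mod 89: 2 orbits of sizes [88, 1].
89 − 2 = 87 transpositions; sign(π) = (−1)^87 = -1.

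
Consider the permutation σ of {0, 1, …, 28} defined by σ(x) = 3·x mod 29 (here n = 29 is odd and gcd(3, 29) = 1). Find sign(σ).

-1

Start at x=26: 26 → 20 → 2 → 6 → 18 → 25 → 17 → … (one orbit).
Cycle lengths of π_3 on ℤ/29ℤ: [28, 1]; 2 cycles in total.
n − c = 29 − 2 = 27; sign = (−1)^27 = -1.
Check: (3/29) = -1 by Zolotarev.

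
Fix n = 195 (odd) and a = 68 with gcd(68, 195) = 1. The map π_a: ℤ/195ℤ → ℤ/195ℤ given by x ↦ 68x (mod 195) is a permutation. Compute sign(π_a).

Trace 94: π^k(94) = [94, 152, 1, 68, 139, 92, 16] for k=0..6.
The orbit structure of x ↦ 68x mod 195: 25 orbits of sizes [12, 12, 12, 12, 12, 12, 12, 12, 12, 12, 12, 12, 6, 6, 6, 6, 4, 4, 4, 3, 3, 3, 3, 2, 1].
n − c = 195 − 25 = 170; sign = (−1)^170 = +1.
Zolotarev: (68|195) = +1, matching the cycle-count sign.

+1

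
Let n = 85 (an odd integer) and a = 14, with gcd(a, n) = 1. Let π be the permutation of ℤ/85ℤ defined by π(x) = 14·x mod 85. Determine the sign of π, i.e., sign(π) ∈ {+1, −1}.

Trace 79: π^k(79) = [79, 1, 14, 26, 24, 81, 29] for k=0..6.
Cycle type of π: 16×5 + 2×2 + 1; total 8 cycles.
Σ(ℓ_i−1) = 85−8 = 77; sign = (−1)^77 = -1.

-1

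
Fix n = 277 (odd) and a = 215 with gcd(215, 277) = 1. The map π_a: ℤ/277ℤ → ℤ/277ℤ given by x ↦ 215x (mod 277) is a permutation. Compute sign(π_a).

+1

Start at x=160: 160 → 52 → 100 → 171 → 201 → 3 → 91 → … (one orbit).
The orbit structure of x ↦ 215x mod 277: 5 orbits of sizes [69, 69, 69, 69, 1].
With 5 cycles on 277 points, sign = (−1)^{277−5} = +1.
(215|277)_J = +1 (Zolotarev's lemma cross-check).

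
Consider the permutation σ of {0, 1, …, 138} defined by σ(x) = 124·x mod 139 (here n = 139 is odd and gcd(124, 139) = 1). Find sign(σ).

+1

Start at x=47: 47 → 129 → 11 → 113 → 112 → 127 → 41 → … (one orbit).
The orbit structure of x ↦ 124x mod 139: 3 orbits of sizes [69, 69, 1].
n − c = 139 − 3 = 136; sign = (−1)^136 = +1.
The Jacobi symbol (124|139) = +1 (Zolotarev) agrees.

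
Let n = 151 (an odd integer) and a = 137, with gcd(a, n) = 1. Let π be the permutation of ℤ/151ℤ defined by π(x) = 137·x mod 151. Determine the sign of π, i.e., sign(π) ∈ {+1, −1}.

Trace 18: π^k(18) = [18, 50, 55, 136, 59, 80, 88] for k=0..6.
π_137 has 3 disjoint cycles with lengths [75, 75, 1] on {0,…,150}.
With 3 cycles on 151 points, sign = (−1)^{151−3} = +1.

+1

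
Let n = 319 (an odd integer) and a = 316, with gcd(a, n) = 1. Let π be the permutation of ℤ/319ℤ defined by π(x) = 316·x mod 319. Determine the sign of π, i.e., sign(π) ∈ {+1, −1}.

Start at x=4: 4 → 307 → 36 → 211 → 5 → 304 → 45 → … (one orbit).
The orbit structure of x ↦ 316x mod 319: 5 orbits of sizes [140, 140, 28, 10, 1].
sign(π) = (−1)^{n − #cycles} = (−1)^{319−5} = (−1)^314 = +1.
(316|319)_J = +1 (Zolotarev's lemma cross-check).

+1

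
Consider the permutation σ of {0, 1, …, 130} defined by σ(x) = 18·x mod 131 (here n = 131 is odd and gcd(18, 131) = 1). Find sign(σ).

-1

Trace 107: π^k(107) = [107, 92, 84, 71, 99, 79, 112] for k=0..6.
Cycle lengths of π_18 on ℤ/131ℤ: [26, 26, 26, 26, 26, 1]; 6 cycles in total.
131 − 6 = 125 transpositions; sign(π) = (−1)^125 = -1.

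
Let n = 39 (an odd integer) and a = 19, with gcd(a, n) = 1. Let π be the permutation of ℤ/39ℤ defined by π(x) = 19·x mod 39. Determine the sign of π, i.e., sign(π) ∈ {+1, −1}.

-1

Orbit of 10 under x↦19x: [10, 34, 22, 28, 25, 7, 16]… (length divides ord_39(19)).
The orbit structure of x ↦ 19x mod 39: 6 orbits of sizes [12, 12, 12, 1, 1, 1].
6 cycles on 39: each ℓ→(−1)^(ℓ−1), product (−1)^33 = -1.
Via Zolotarev, sign(π_{19}) = (19|39) = -1.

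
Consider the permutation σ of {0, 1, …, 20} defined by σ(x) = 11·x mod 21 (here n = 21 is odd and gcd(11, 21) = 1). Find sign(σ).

-1

Trace 2: π^k(2) = [2, 1, 11, 16, 8, 4] for k=0..5.
π_11 has 6 disjoint cycles with lengths [6, 6, 3, 3, 2, 1] on {0,…,20}.
sign(π) = (−1)^{n − #cycles} = (−1)^{21−6} = (−1)^15 = -1.
The Jacobi symbol (11|21) = -1 (Zolotarev) agrees.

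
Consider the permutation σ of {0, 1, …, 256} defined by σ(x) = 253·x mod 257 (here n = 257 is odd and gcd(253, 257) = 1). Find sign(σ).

+1

Orbit of 16 under x↦253x: [16, 193, 256, 4, 241, 64, 1]… (length divides ord_257(253)).
33 cycles of lengths [8, 8, 8, 8, 8, 8, 8, 8, 8, 8, 8, 8, 8, 8, 8, 8, 8, 8, 8, 8, 8, 8, 8, 8, 8, 8, 8, 8, 8, 8, 8, 8, 1].
n − c = 257 − 33 = 224; sign = (−1)^224 = +1.
(253|257)_J = +1 (Zolotarev's lemma cross-check).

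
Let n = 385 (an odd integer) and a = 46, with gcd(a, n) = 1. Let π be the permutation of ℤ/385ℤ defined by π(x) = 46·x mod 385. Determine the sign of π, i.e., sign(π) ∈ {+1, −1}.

-1

Orbit of 1 under x↦46x: [1, 46, 191, 316, 291, 296, 141]… (length divides ord_385(46)).
The orbit structure of x ↦ 46x mod 385: 30 orbits of sizes [30, 30, 30, 30, 30, 30, 30, 30, 30, 30, 10, 10, 10, 10, 10, 3, 3, 3, 3, 3, 3, 3, 3, 3, 3, 1, 1, 1, 1, 1].
With 30 cycles on 385 points, sign = (−1)^{385−30} = -1.
(46|385)_J = -1 (Zolotarev's lemma cross-check).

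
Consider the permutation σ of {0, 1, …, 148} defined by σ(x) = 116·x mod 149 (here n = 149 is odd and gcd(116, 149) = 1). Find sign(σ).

Orbit of 129 under x↦116x: [129, 64, 123, 113, 145, 132, 114]… (length divides ord_149(116)).
Cycle type of π: 74×2 + 1; total 3 cycles.
3 cycles on 149: each ℓ→(−1)^(ℓ−1), product (−1)^146 = +1.

+1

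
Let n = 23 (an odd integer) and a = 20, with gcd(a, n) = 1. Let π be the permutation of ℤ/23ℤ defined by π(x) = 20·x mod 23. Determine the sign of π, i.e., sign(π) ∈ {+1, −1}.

Start at x=8: 8 → 22 → 3 → 14 → 4 → 11 → 13 → … (one orbit).
Decompose π into cycles: lengths [22, 1] (2 cycles, including the fixed point 0).
n − c = 23 − 2 = 21; sign = (−1)^21 = -1.
(20|23)_J = -1 (Zolotarev's lemma cross-check).

-1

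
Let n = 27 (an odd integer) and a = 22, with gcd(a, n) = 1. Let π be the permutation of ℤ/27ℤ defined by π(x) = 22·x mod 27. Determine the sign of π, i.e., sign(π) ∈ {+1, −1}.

+1

Trace 7: π^k(7) = [7, 19, 13, 16, 1, 22, 25] for k=0..6.
The orbit structure of x ↦ 22x mod 27: 7 orbits of sizes [9, 9, 3, 3, 1, 1, 1].
Σ(ℓ_i−1) = 27−7 = 20; sign = (−1)^20 = +1.
Zolotarev: (22|27) = +1, matching the cycle-count sign.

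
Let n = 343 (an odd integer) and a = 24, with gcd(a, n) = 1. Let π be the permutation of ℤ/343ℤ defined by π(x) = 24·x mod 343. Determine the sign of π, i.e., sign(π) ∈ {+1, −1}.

-1

Start at x=250: 250 → 169 → 283 → 275 → 83 → 277 → 131 → … (one orbit).
4 cycles of lengths [294, 42, 6, 1].
4 cycles on 343: each ℓ→(−1)^(ℓ−1), product (−1)^339 = -1.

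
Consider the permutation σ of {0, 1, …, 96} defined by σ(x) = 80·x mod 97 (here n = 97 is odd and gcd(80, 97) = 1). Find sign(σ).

Trace 2: π^k(2) = [2, 63, 93, 68, 8, 58, 81] for k=0..6.
π_80 has 2 disjoint cycles with lengths [96, 1] on {0,…,96}.
97 − 2 = 95 transpositions; sign(π) = (−1)^95 = -1.

-1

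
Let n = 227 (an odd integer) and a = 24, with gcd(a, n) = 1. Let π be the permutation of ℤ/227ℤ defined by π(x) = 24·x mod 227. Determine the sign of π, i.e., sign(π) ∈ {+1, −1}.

-1

Orbit of 202 under x↦24x: [202, 81, 128, 121, 180, 7, 168]… (length divides ord_227(24)).
2 cycles of lengths [226, 1].
With 2 cycles on 227 points, sign = (−1)^{227−2} = -1.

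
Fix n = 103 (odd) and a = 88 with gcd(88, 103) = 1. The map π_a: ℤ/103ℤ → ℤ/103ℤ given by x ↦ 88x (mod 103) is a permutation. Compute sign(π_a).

Trace 30: π^k(30) = [30, 65, 55, 102, 15, 84, 79] for k=0..6.
Cycle type of π: 102 + 1; total 2 cycles.
2 cycles on 103: each ℓ→(−1)^(ℓ−1), product (−1)^101 = -1.
Zolotarev: (88|103) = -1, matching the cycle-count sign.

-1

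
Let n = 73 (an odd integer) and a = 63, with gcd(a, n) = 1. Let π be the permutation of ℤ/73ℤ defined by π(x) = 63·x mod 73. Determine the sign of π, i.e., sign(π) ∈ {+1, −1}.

-1

Trace 72: π^k(72) = [72, 10, 46, 51, 1, 63, 27] for k=0..6.
10 cycles of lengths [8, 8, 8, 8, 8, 8, 8, 8, 8, 1].
n − c = 73 − 10 = 63; sign = (−1)^63 = -1.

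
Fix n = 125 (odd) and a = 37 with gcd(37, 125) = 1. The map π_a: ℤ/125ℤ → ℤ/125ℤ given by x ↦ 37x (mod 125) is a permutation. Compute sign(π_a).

-1

Orbit of 119 under x↦37x: [119, 28, 36, 82, 34, 8, 46]… (length divides ord_125(37)).
The orbit structure of x ↦ 37x mod 125: 4 orbits of sizes [100, 20, 4, 1].
sign(π) = (−1)^{n − #cycles} = (−1)^{125−4} = (−1)^121 = -1.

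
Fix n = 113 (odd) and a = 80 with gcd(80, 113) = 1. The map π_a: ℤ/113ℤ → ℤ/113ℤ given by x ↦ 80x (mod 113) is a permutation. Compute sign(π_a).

-1

Start at x=58: 58 → 7 → 108 → 52 → 92 → 15 → 70 → … (one orbit).
Cycle lengths of π_80 on ℤ/113ℤ: [112, 1]; 2 cycles in total.
2 cycles on 113: each ℓ→(−1)^(ℓ−1), product (−1)^111 = -1.
Via Zolotarev, sign(π_{80}) = (80|113) = -1.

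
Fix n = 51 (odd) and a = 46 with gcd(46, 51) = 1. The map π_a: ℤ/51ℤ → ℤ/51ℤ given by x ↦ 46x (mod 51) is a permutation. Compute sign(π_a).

Start at x=13: 13 → 37 → 19 → 7 → 16 → 22 → 43 → … (one orbit).
Cycle lengths of π_46 on ℤ/51ℤ: [16, 16, 16, 1, 1, 1]; 6 cycles in total.
6 cycles on 51: each ℓ→(−1)^(ℓ−1), product (−1)^45 = -1.

-1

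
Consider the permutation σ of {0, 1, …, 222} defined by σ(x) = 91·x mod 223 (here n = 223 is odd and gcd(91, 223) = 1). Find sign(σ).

Orbit of 190 under x↦91x: [190, 119, 125, 2, 182, 60, 108]… (length divides ord_223(91)).
Cycle type of π: 74×3 + 1; total 4 cycles.
223 − 4 = 219 transpositions; sign(π) = (−1)^219 = -1.

-1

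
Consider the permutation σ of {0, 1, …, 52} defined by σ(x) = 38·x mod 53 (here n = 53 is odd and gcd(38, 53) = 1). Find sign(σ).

Start at x=43: 43 → 44 → 29 → 42 → 6 → 16 → 25 → … (one orbit).
π_38 has 3 disjoint cycles with lengths [26, 26, 1] on {0,…,52}.
Σ(ℓ_i−1) = 53−3 = 50; sign = (−1)^50 = +1.
Check: (38/53) = +1 by Zolotarev.

+1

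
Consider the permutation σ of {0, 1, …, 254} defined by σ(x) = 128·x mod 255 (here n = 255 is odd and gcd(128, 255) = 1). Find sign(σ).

+1

Orbit of 4 under x↦128x: [4, 2, 1, 128, 64, 32, 16]… (length divides ord_255(128)).
Cycle lengths of π_128 on ℤ/255ℤ: [8, 8, 8, 8, 8, 8, 8, 8, 8, 8, 8, 8, 8, 8, 8, 8, 8, 8, 8, 8, 8, 8, 8, 8, 8, 8, 8, 8, 8, 8, 4, 4, 4, 2, 1]; 35 cycles in total.
n − c = 255 − 35 = 220; sign = (−1)^220 = +1.
The Jacobi symbol (128|255) = +1 (Zolotarev) agrees.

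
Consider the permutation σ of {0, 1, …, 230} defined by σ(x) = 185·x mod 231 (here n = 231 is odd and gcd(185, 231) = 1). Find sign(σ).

+1

Trace 89: π^k(89) = [89, 64, 59, 58, 104, 67, 152] for k=0..6.
15 cycles of lengths [30, 30, 30, 30, 30, 30, 10, 10, 6, 6, 6, 5, 5, 2, 1].
With 15 cycles on 231 points, sign = (−1)^{231−15} = +1.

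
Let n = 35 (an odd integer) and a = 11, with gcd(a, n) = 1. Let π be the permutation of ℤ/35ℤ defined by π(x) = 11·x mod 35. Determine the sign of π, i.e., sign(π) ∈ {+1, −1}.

Orbit of 16 under x↦11x: [16, 1, 11]… (length divides ord_35(11)).
Decompose π into cycles: lengths [3, 3, 3, 3, 3, 3, 3, 3, 3, 3, 1, 1, 1, 1, 1] (15 cycles, including the fixed point 0).
15 cycles on 35: each ℓ→(−1)^(ℓ−1), product (−1)^20 = +1.
(11|35)_J = +1 (Zolotarev's lemma cross-check).

+1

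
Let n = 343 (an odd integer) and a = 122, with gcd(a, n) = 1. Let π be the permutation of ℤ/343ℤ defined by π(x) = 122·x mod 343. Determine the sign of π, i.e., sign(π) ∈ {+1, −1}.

Orbit of 302 under x↦122x: [302, 143, 296, 97, 172, 61, 239]… (length divides ord_343(122)).
π_122 has 4 disjoint cycles with lengths [294, 42, 6, 1] on {0,…,342}.
4 cycles on 343: each ℓ→(−1)^(ℓ−1), product (−1)^339 = -1.

-1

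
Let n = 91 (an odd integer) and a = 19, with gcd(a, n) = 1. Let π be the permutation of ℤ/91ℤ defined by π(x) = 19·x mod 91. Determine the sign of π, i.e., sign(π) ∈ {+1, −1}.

Orbit of 9 under x↦19x: [9, 80, 64, 33, 81, 83, 30]… (length divides ord_91(19)).
The orbit structure of x ↦ 19x mod 91: 9 orbits of sizes [12, 12, 12, 12, 12, 12, 12, 6, 1].
91 − 9 = 82 transpositions; sign(π) = (−1)^82 = +1.

+1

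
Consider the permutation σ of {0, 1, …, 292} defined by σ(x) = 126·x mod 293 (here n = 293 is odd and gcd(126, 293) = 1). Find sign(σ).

+1

Start at x=186: 186 → 289 → 82 → 77 → 33 → 56 → 24 → … (one orbit).
5 cycles of lengths [73, 73, 73, 73, 1].
With 5 cycles on 293 points, sign = (−1)^{293−5} = +1.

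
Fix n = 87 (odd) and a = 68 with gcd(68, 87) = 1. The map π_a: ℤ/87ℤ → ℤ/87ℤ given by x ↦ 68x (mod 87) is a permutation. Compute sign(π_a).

+1

Orbit of 56 under x↦68x: [56, 67, 32, 1, 68, 13, 14]… (length divides ord_87(68)).
Decompose π into cycles: lengths [28, 28, 28, 2, 1] (5 cycles, including the fixed point 0).
Σ(ℓ_i−1) = 87−5 = 82; sign = (−1)^82 = +1.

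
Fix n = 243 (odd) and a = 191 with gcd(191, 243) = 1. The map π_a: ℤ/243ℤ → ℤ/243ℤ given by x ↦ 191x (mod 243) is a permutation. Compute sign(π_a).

Orbit of 233 under x↦191x: [233, 34, 176, 82, 110, 112, 8]… (length divides ord_243(191)).
π_191 has 6 disjoint cycles with lengths [162, 54, 18, 6, 2, 1] on {0,…,242}.
n − c = 243 − 6 = 237; sign = (−1)^237 = -1.

-1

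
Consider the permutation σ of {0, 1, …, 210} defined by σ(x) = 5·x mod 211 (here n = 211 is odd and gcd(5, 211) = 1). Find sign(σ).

+1

Trace 121: π^k(121) = [121, 183, 71, 144, 87, 13, 65] for k=0..6.
The orbit structure of x ↦ 5x mod 211: 7 orbits of sizes [35, 35, 35, 35, 35, 35, 1].
With 7 cycles on 211 points, sign = (−1)^{211−7} = +1.
The Jacobi symbol (5|211) = +1 (Zolotarev) agrees.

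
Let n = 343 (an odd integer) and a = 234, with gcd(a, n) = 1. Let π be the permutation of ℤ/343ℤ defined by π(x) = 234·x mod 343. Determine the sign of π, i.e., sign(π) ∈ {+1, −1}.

-1

Orbit of 97 under x↦234x: [97, 60, 320, 106, 108, 233, 328]… (length divides ord_343(234)).
π_234 has 4 disjoint cycles with lengths [294, 42, 6, 1] on {0,…,342}.
sign(π) = (−1)^{n − #cycles} = (−1)^{343−4} = (−1)^339 = -1.
Via Zolotarev, sign(π_{234}) = (234|343) = -1.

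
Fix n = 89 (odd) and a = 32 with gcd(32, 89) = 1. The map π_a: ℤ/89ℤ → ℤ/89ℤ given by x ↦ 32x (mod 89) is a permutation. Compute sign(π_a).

Orbit of 1 under x↦32x: [1, 32, 45, 16, 67, 8, 78]… (length divides ord_89(32)).
Cycle lengths of π_32 on ℤ/89ℤ: [11, 11, 11, 11, 11, 11, 11, 11, 1]; 9 cycles in total.
With 9 cycles on 89 points, sign = (−1)^{89−9} = +1.
Via Zolotarev, sign(π_{32}) = (32|89) = +1.

+1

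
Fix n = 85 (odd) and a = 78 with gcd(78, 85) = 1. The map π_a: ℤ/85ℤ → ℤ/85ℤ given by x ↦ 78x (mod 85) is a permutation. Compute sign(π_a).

+1

Orbit of 82 under x↦78x: [82, 21, 23, 9, 22, 16, 58]… (length divides ord_85(78)).
Decompose π into cycles: lengths [16, 16, 16, 16, 16, 4, 1] (7 cycles, including the fixed point 0).
85 − 7 = 78 transpositions; sign(π) = (−1)^78 = +1.
Zolotarev: (78|85) = +1, matching the cycle-count sign.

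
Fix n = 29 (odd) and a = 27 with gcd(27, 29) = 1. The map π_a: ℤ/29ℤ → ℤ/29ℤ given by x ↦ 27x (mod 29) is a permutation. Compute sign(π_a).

-1

Trace 20: π^k(20) = [20, 18, 22, 14, 1, 27, 4] for k=0..6.
Cycle type of π: 28 + 1; total 2 cycles.
n − c = 29 − 2 = 27; sign = (−1)^27 = -1.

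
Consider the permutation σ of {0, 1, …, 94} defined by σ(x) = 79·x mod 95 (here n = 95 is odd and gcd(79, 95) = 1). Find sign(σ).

Start at x=59: 59 → 6 → 94 → 16 → 29 → 11 → 14 → … (one orbit).
Cycle lengths of π_79 on ℤ/95ℤ: [18, 18, 18, 18, 18, 2, 2, 1]; 8 cycles in total.
With 8 cycles on 95 points, sign = (−1)^{95−8} = -1.

-1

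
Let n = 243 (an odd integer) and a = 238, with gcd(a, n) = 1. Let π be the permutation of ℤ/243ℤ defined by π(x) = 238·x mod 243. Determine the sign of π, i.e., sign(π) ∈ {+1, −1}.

Trace 130: π^k(130) = [130, 79, 91, 31, 88, 46, 13] for k=0..6.
Cycle lengths of π_238 on ℤ/243ℤ: [81, 81, 27, 27, 9, 9, 3, 3, 1, 1, 1]; 11 cycles in total.
11 cycles on 243: each ℓ→(−1)^(ℓ−1), product (−1)^232 = +1.
The Jacobi symbol (238|243) = +1 (Zolotarev) agrees.

+1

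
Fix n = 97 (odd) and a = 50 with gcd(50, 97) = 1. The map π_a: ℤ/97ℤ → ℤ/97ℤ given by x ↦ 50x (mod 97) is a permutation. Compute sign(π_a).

Trace 75: π^k(75) = [75, 64, 96, 47, 22, 33, 1] for k=0..6.
13 cycles of lengths [8, 8, 8, 8, 8, 8, 8, 8, 8, 8, 8, 8, 1].
n − c = 97 − 13 = 84; sign = (−1)^84 = +1.
Check: (50/97) = +1 by Zolotarev.

+1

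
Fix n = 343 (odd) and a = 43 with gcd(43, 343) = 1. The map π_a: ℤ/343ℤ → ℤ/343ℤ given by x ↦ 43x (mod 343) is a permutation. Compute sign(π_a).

+1

Start at x=253: 253 → 246 → 288 → 36 → 176 → 22 → 260 → … (one orbit).
Decompose π into cycles: lengths [49, 49, 49, 49, 49, 49, 7, 7, 7, 7, 7, 7, 1, 1, 1, 1, 1, 1, 1] (19 cycles, including the fixed point 0).
n − c = 343 − 19 = 324; sign = (−1)^324 = +1.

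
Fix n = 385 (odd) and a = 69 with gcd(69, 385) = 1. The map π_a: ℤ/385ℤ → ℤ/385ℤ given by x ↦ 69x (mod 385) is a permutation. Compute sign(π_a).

Start at x=1: 1 → 69 → 141 → 104 → 246 → 34 → 36 → … (one orbit).
Decompose π into cycles: lengths [10, 10, 10, 10, 10, 10, 10, 10, 10, 10, 10, 10, 10, 10, 10, 10, 10, 10, 10, 10, 10, 10, 10, 10, 10, 10, 10, 10, 10, 10, 10, 10, 10, 10, 5, 5, 2, 2, 2, 2, 2, 2, 2, 2, 2, 2, 2, 2, 2, 2, 2, 2, 2, 1] (54 cycles, including the fixed point 0).
sign(π) = (−1)^{n − #cycles} = (−1)^{385−54} = (−1)^331 = -1.
(69|385)_J = -1 (Zolotarev's lemma cross-check).

-1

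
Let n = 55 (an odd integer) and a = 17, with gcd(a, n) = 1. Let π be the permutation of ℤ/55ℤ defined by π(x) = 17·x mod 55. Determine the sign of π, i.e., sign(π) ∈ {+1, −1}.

Start at x=4: 4 → 13 → 1 → 17 → 14 → 18 → 31 → … (one orbit).
Cycle type of π: 20×2 + 10 + 4 + 1; total 5 cycles.
55 − 5 = 50 transpositions; sign(π) = (−1)^50 = +1.
Zolotarev: (17|55) = +1, matching the cycle-count sign.

+1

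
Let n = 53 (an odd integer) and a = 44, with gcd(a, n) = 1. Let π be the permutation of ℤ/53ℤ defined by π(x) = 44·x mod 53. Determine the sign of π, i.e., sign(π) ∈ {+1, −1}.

Trace 49: π^k(49) = [49, 36, 47, 1, 44, 28, 13] for k=0..6.
Cycle type of π: 13×4 + 1; total 5 cycles.
n − c = 53 − 5 = 48; sign = (−1)^48 = +1.

+1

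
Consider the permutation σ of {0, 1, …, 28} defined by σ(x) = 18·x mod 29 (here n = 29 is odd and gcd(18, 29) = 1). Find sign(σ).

-1

Start at x=23: 23 → 8 → 28 → 11 → 24 → 26 → 4 → … (one orbit).
The orbit structure of x ↦ 18x mod 29: 2 orbits of sizes [28, 1].
n − c = 29 − 2 = 27; sign = (−1)^27 = -1.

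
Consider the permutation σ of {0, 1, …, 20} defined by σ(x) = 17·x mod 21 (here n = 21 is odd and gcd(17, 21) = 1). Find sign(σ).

+1

Start at x=20: 20 → 4 → 5 → 1 → 17 → 16 → 20 (one orbit).
Cycle type of π: 6×3 + 2 + 1; total 5 cycles.
sign(π) = (−1)^{n − #cycles} = (−1)^{21−5} = (−1)^16 = +1.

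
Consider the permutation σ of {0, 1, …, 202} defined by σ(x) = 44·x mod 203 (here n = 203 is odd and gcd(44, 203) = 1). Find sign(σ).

Trace 179: π^k(179) = [179, 162, 23, 200, 71, 79, 25] for k=0..6.
The orbit structure of x ↦ 44x mod 203: 6 orbits of sizes [84, 84, 28, 3, 3, 1].
With 6 cycles on 203 points, sign = (−1)^{203−6} = -1.

-1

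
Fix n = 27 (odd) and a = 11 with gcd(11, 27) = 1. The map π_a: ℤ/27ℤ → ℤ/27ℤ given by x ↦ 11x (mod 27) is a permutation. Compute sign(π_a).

-1

Start at x=1: 1 → 11 → 13 → 8 → 7 → 23 → 10 → … (one orbit).
Cycle lengths of π_11 on ℤ/27ℤ: [18, 6, 2, 1]; 4 cycles in total.
Σ(ℓ_i−1) = 27−4 = 23; sign = (−1)^23 = -1.
Check: (11/27) = -1 by Zolotarev.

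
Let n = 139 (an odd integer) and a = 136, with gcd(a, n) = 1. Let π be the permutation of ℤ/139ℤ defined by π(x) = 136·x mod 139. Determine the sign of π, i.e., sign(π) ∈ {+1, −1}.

Trace 131: π^k(131) = [131, 24, 67, 77, 47, 137, 6] for k=0..6.
π_136 has 3 disjoint cycles with lengths [69, 69, 1] on {0,…,138}.
139 − 3 = 136 transpositions; sign(π) = (−1)^136 = +1.

+1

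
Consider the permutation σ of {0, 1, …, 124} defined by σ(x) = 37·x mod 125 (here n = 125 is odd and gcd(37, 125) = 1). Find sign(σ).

Trace 27: π^k(27) = [27, 124, 88, 6, 97, 89, 43] for k=0..6.
4 cycles of lengths [100, 20, 4, 1].
With 4 cycles on 125 points, sign = (−1)^{125−4} = -1.
Via Zolotarev, sign(π_{37}) = (37|125) = -1.

-1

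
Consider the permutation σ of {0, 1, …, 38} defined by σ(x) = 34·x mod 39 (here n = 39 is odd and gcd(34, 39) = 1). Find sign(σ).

-1

Start at x=34: 34 → 25 → 31 → 1 → 34 (one orbit).
Cycle lengths of π_34 on ℤ/39ℤ: [4, 4, 4, 4, 4, 4, 4, 4, 4, 1, 1, 1]; 12 cycles in total.
39 − 12 = 27 transpositions; sign(π) = (−1)^27 = -1.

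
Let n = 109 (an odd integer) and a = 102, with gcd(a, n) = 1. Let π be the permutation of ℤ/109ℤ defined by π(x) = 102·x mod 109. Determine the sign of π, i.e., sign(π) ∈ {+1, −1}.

Orbit of 48 under x↦102x: [48, 100, 63, 104, 35, 82, 80]… (length divides ord_109(102)).
π_102 has 3 disjoint cycles with lengths [54, 54, 1] on {0,…,108}.
3 cycles on 109: each ℓ→(−1)^(ℓ−1), product (−1)^106 = +1.
(102|109)_J = +1 (Zolotarev's lemma cross-check).

+1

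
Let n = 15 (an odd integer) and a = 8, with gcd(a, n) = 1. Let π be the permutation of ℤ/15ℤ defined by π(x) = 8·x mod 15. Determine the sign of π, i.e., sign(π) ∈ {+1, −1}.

Start at x=1: 1 → 8 → 4 → 2 → 1 (one orbit).
π_8 has 5 disjoint cycles with lengths [4, 4, 4, 2, 1] on {0,…,14}.
With 5 cycles on 15 points, sign = (−1)^{15−5} = +1.
The Jacobi symbol (8|15) = +1 (Zolotarev) agrees.

+1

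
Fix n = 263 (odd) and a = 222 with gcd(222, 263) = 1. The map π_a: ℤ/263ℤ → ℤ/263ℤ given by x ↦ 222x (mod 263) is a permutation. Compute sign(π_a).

+1

Start at x=75: 75 → 81 → 98 → 190 → 100 → 108 → 43 → … (one orbit).
Decompose π into cycles: lengths [131, 131, 1] (3 cycles, including the fixed point 0).
3 cycles on 263: each ℓ→(−1)^(ℓ−1), product (−1)^260 = +1.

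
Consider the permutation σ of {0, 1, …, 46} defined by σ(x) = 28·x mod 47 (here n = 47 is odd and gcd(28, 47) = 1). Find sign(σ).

+1

Start at x=18: 18 → 34 → 12 → 7 → 8 → 36 → 21 → … (one orbit).
The orbit structure of x ↦ 28x mod 47: 3 orbits of sizes [23, 23, 1].
3 cycles on 47: each ℓ→(−1)^(ℓ−1), product (−1)^44 = +1.
Via Zolotarev, sign(π_{28}) = (28|47) = +1.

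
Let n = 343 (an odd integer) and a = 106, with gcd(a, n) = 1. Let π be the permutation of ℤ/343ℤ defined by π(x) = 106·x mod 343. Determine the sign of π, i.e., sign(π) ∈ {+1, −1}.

Trace 36: π^k(36) = [36, 43, 99, 204, 15, 218, 127] for k=0..6.
19 cycles of lengths [49, 49, 49, 49, 49, 49, 7, 7, 7, 7, 7, 7, 1, 1, 1, 1, 1, 1, 1].
19 cycles on 343: each ℓ→(−1)^(ℓ−1), product (−1)^324 = +1.

+1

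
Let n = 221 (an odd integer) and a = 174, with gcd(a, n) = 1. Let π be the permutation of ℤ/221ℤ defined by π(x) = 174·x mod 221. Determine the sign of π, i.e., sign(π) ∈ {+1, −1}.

Trace 47: π^k(47) = [47, 1, 174, 220] for k=0..3.
Cycle lengths of π_174 on ℤ/221ℤ: [4, 4, 4, 4, 4, 4, 4, 4, 4, 4, 4, 4, 4, 4, 4, 4, 4, 4, 4, 4, 4, 4, 4, 4, 4, 4, 4, 4, 4, 4, 4, 4, 4, 4, 4, 4, 4, 4, 4, 4, 4, 4, 4, 4, 4, 4, 4, 4, 4, 4, 4, 4, 4, 4, 4, 1]; 56 cycles in total.
sign(π) = (−1)^{n − #cycles} = (−1)^{221−56} = (−1)^165 = -1.

-1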